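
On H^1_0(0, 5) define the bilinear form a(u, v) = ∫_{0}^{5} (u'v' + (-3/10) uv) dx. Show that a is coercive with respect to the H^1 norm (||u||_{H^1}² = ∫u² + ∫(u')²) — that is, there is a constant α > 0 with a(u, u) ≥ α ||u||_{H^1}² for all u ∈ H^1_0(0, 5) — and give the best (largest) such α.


α = (-15/2 + π^2)/(π^2 + 25)

Coercivity of a(·,·) on H^1_0(0, 5) means a(u, u) ≥ α ||u||_{H^1}² for every u ∈ H^1_0.
The interval has length L = 5, and Poincaré/coercivity depend only on L. Here a(u, u) = ∫(u')² + (-3/10)·∫u².
Here c = -3/10 < 0 with |c| < (π/L)² = π^2/25, so coercivity still holds. The condition a(u,u) ≥ α||u||_{H^1}² reads (1−α)∫(u')² ≥ (α−c)∫u². Any admissible α is ≤ 1 (rapidly oscillating u have ∫u²/∫(u')² → 0), and α = 1 would force 0 ≥ (1−c)∫u², impossible since c < 1; so 1−α > 0. By the sharp Poincaré inequality on H^1_0 of an interval of length L, ∫(u')² ≥ (π/L)²∫u² with equality for the first sine mode sin(π(x−x₀)/L) (x₀ the left endpoint), so the inequality holds for all u iff (1−α)(π/L)² ≥ α − c, i.e. α ≤ ((π/L)² + c)/((π/L)² + 1) = (1 + c(L/π)²)/(1 + (L/π)²). (Direct route, valid since c ≤ 0: Poincaré gives c∫u² ≥ c(L/π)²∫(u')², so a(u,u) ≥ (1 + c(L/π)²)∫(u')², while ||u||_{H^1}² ≤ (1 + (L/π)²)∫(u')²; dividing yields the same α.) With (π/L)² = π^2/25 and c = -3/10, the largest admissible constant is α = ((π/L)² + c)/((π/L)² + 1).
Simplifying, α = (-15/2 + π^2)/(π^2 + 25).


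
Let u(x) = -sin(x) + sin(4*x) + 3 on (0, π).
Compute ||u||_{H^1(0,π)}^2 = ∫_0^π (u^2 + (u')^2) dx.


||u||_{H^1(0,π)}^2 = -12 + 37*π/2

u'(x) = -cos(x) + 4*cos(4*x).
Expand u² and (u')² and integrate term by term on (0, π), using: for integers n ≥ 1, ∫_0^π sin²(nx) dx = ∫_0^π cos²(nx) dx = π/2; for n ≠ n', ∫_0^π sin(nx)sin(n'x) dx = ∫_0^π cos(nx)cos(n'x) dx = 0; and by product-to-sum, ∫_0^π sin(nx)cos(n'x) dx = ½∫_0^π [sin((n+n')x) + sin((n−n')x)] dx, which is 0 when n+n' is even and 2n/(n²−n'²) when n+n' is odd (it need not vanish on (0, π)). For the constant mode: ∫_0^π 1 dx = π, ∫_0^π cos(nx) dx = 0, ∫_0^π sin(nx) dx = (1−(−1)^n)/n.
  u² squared terms: (3)²·∫1 dx = 9·π = 9*π;  (-1)²·∫sin(x)² dx = 1·π/2 = π/2;  (1)²·∫sin(4x)² dx = 1·π/2 = π/2.
  u² cross terms: 2·(3)·(-1)·∫1·sin(x) dx = -6·(2) = -12;  2·(3)·(1)·∫1·sin(4x) dx = 6·(0) = 0;  2·(-1)·(1)·∫sin(x)·sin(4x) dx = -2·(0) = 0.
  So ∫_0^π u² dx = 9*π + π/2 + π/2 − 12 + 0 + 0 = -12 + 10*π.
  (u')² squared terms: (-1)²·∫cos(x)² dx = 1·π/2 = π/2;  (4)²·∫cos(4x)² dx = 16·π/2 = 8*π.
  (u')² cross terms: 2·(-1)·(4)·∫cos(x)·cos(4x) dx = -8·(0) = 0.
  So ∫_0^π (u')² dx = π/2 + 8*π + 0 = 17*π/2.
||u||_{H^1}^2 = (-12 + 10*π) + (17*π/2) = -12 + 37*π/2.


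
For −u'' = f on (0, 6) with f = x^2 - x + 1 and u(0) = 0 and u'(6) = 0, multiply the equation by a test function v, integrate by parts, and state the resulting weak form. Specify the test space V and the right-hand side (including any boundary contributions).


V = {v ∈ H^1(0, 6) : v(0) = 0} (test functions vanish at x = 0 where u is specified); weak form: ∫_0^6 u'v' dx = ∫_0^6 (x^2 - x + 1) v dx for all v ∈ V.

Multiply both sides by a test function v and integrate from 0 to 6:
  ∫_0^6 −u''(x) v(x) dx = ∫_0^6 f(x) v(x) dx.
Integrate the LHS by parts once:
  ∫_0^6 −u'' v dx = −[u'(x) v(x)]_0^6 + ∫_0^6 u'(x) v'(x) dx.
Thus ∫_0^6 u'(x) v'(x) dx = ∫_0^6 f(x) v(x) dx + [u'(x) v(x)]_0^6.
Choose V so that boundary terms are either known or forced to vanish.
Mixed BC: u(0) = 0 (Dirichlet) and u'(6) = 0 (Neumann). Define V = {v ∈ H^1(0, 6) : v(0) = 0}. Then [u' v]_0^6 = u'(6)·v(6) − u'(0)·0 = 0.
Weak formulation: find u (satisfying any essential BC) such that ∫_0^6 u'(x) v'(x) dx = ∫_0^6 f v dx for all v ∈ V (Dirichlet at 0 absorbed into V; the Neumann datum at x = 6 is zero, so no boundary term remains).
Substituting f(x) = x^2 - x + 1, the right-hand side is ∫_0^6 (x^2 - x + 1) v dx.


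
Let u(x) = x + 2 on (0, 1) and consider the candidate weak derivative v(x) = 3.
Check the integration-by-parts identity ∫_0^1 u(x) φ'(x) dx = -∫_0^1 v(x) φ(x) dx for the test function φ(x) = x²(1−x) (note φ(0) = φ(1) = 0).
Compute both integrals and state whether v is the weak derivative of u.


LHS = -1/12, RHS = -1/4. No, v is not the weak derivative of u.

u(x) = x + 2, classical derivative u'(x) = 1.
φ(x) = x²(1−x), so φ'(x) = x*(2 - 3*x).
Note φ(0) = φ(1) = 0, so the boundary term u·φ vanishes.
LHS = ∫_0^1 u(x) φ'(x) dx = ∫_0^1 (-3*x^3 - 4*x^2 + 4*x) dx. Term by term:
  ∫_0^1 -3*x^3 dx = -3/4;  ∫_0^1 -4*x^2 dx = -4/3;  ∫_0^1 4*x dx = 2.
Sum: -3/4 − 4/3 + 2 = -1/12.
So LHS = -1/12.
∫_0^1 v(x) φ(x) dx = ∫_0^1 (-3*x^3 + 3*x^2) dx. Term by term:
  ∫_0^1 -3*x^3 dx = -3/4;  ∫_0^1 3*x^2 dx = 1.
Sum: -3/4 + 1 = 1/4.
So RHS = -∫_0^1 v(x) φ(x) dx = -1/4.
LHS − RHS = 1/6 ≠ 0, so the identity fails.
(For a valid weak derivative the identity must hold for EVERY test function, in particular this one. The failure shows v is NOT the weak derivative of u.)
Correct weak derivative would be u'(x) = 1.


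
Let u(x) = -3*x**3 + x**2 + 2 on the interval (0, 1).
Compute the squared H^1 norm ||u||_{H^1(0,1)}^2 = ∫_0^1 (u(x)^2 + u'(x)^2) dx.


||u||_{H^1}^2 = 1192/105

The H^1 norm (squared) on an interval (0, L) is
  ||u||_{H^1}^2 = ∫_0^L u(x)^2 dx + ∫_0^L u'(x)^2 dx.
Compute u'(x) = -9*x**2 + 2*x.
Then u(x)^2 = 9*x**6 - 6*x**5 + x**4 - 12*x**3 + 4*x**2 + 4 and u'(x)^2 = 81*x**4 - 36*x**3 + 4*x**2.
Integrate each monomial from 0 to 1 using ∫_0^1 c·x^n dx = c·1^(n+1)/(n+1):
  ∫_0^1 u(x)^2 dx = ∫_0^1 (9*x^6 - 6*x^5 + x^4 - 12*x^3 + 4*x^2 + 4) dx. Term by term:
    ∫_0^1 9*x^6 dx = 9/7;  ∫_0^1 -6*x^5 dx = -1;  ∫_0^1 x^4 dx = 1/5;
    ∫_0^1 -12*x^3 dx = -3;  ∫_0^1 4*x^2 dx = 4/3;  ∫_0^1 4 dx = 4.
  Sum: 9/7 − 1 + 1/5 − 3 + 4/3 + 4 = 296/105.
  ∫_0^1 u'(x)^2 dx = ∫_0^1 (81*x^4 - 36*x^3 + 4*x^2) dx. Term by term:
    ∫_0^1 81*x^4 dx = 81/5;  ∫_0^1 -36*x^3 dx = -9;  ∫_0^1 4*x^2 dx = 4/3.
  Sum: 81/5 − 9 + 4/3 = 128/15.
Adding: ||u||_{H^1}^2 = 296/105 + 128/15 = 1192/105.


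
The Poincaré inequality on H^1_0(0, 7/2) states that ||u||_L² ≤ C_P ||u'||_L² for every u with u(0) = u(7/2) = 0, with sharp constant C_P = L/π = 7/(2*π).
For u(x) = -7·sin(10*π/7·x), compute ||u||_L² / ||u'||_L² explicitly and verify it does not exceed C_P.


||u||_L² / ||u'||_L² = 7/(10*π) < C_P = 7/(2*π).

u(x) = -7·sin(10*π/7·x), so u'(x) = -10*π*cos(10*π*x/7).
Writing u(x) = A·sin(kπx/L) with A = -7 and k = 5, use ∫_0^L sin²(kπx/L) dx = L/2 and ∫_0^L cos²(kπx/L) dx = L/2.
u² = 49·sin²(10*π/7·x) and (u')² = 100*π^2·cos²(10*π/7·x), and each of sin², cos² integrates to L/2 = 7/4 over (0, 7/2).
∫_0^7/2 u² dx = 343/4, so ||u||_L² = 7*sqrt(7)/2.
∫_0^7/2 (u')² dx = 175*π^2, so ||u'||_L² = 5*sqrt(7)*π.
Ratio ||u||_L² / ||u'||_L² = 7/(10*π).
Sharp Poincaré constant on H^1_0(0, 7/2) is C_P = L/π = 7/(2*π), achieved by sin(2*π/7·x).
This is the k = 5 harmonic; the ratio L/(kπ) is strictly less than C_P = L/π, consistent with the sharp inequality ||u||_L² ≤ C_P ||u'||_L².


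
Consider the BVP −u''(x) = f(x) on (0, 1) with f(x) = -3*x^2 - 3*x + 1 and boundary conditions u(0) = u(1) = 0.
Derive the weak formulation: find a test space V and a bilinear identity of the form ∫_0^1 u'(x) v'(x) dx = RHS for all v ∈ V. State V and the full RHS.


V = H^1_0(0, 1) (so v(0) = v(1) = 0); weak form: ∫_0^1 u'v' dx = ∫_0^1 (-3*x^2 - 3*x + 1) v dx for all v ∈ V.

Multiply both sides by a test function v and integrate from 0 to 1:
  ∫_0^1 −u''(x) v(x) dx = ∫_0^1 f(x) v(x) dx.
Integrate the LHS by parts once:
  ∫_0^1 −u'' v dx = −[u'(x) v(x)]_0^1 + ∫_0^1 u'(x) v'(x) dx.
Thus ∫_0^1 u'(x) v'(x) dx = ∫_0^1 f(x) v(x) dx + [u'(x) v(x)]_0^1.
Choose V so that boundary terms are either known or forced to vanish.
u is Dirichlet: u(0) = u(1) = 0. Let V = H^1_0(0, 1); then v(0) = v(1) = 0, and [u' v]_0^1 = 0.
Weak formulation: find u (satisfying any essential BC) such that ∫_0^1 u'(x) v'(x) dx = ∫_0^1 f v dx for all v ∈ V.
Substituting f(x) = -3*x^2 - 3*x + 1, the right-hand side is ∫_0^1 (-3*x^2 - 3*x + 1) v dx.


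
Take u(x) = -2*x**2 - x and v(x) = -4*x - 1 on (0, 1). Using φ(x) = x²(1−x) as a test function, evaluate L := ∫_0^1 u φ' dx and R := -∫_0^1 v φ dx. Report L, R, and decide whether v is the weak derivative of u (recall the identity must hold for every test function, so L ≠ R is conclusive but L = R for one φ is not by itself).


LHS = 17/60, RHS = 17/60. Yes, v = u' weakly.

u(x) = -2*x**2 - x, classical derivative u'(x) = -4*x - 1.
φ(x) = x²(1−x), so φ'(x) = x*(2 - 3*x).
Note φ(0) = φ(1) = 0, so the boundary term u·φ vanishes.
LHS = ∫_0^1 u(x) φ'(x) dx = ∫_0^1 (6*x^4 - x^3 - 2*x^2) dx. Term by term:
  ∫_0^1 6*x^4 dx = 6/5;  ∫_0^1 -x^3 dx = -1/4;  ∫_0^1 -2*x^2 dx = -2/3.
Sum: 6/5 − 1/4 − 2/3 = 17/60.
So LHS = 17/60.
∫_0^1 v(x) φ(x) dx = ∫_0^1 (4*x^4 - 3*x^3 - x^2) dx. Term by term:
  ∫_0^1 4*x^4 dx = 4/5;  ∫_0^1 -3*x^3 dx = -3/4;  ∫_0^1 -x^2 dx = -1/3.
Sum: 4/5 − 3/4 − 1/3 = -17/60.
So RHS = -∫_0^1 v(x) φ(x) dx = 17/60.
LHS = RHS, so the identity holds for this test φ.
Moreover u is smooth here and v(x) = u'(x) = -4*x - 1 pointwise, so the identity holds for every test function. Hence v is the weak derivative of u.


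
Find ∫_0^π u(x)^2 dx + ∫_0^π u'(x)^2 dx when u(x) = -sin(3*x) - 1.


||u||_{H^1(0,π)}^2 = 4/3 + 6*π

u'(x) = -3*cos(3*x).
Expand u² and (u')² and integrate term by term on (0, π), using: for integers n ≥ 1, ∫_0^π sin²(nx) dx = ∫_0^π cos²(nx) dx = π/2; for n ≠ n', ∫_0^π sin(nx)sin(n'x) dx = ∫_0^π cos(nx)cos(n'x) dx = 0; and by product-to-sum, ∫_0^π sin(nx)cos(n'x) dx = ½∫_0^π [sin((n+n')x) + sin((n−n')x)] dx, which is 0 when n+n' is even and 2n/(n²−n'²) when n+n' is odd (it need not vanish on (0, π)). For the constant mode: ∫_0^π 1 dx = π, ∫_0^π cos(nx) dx = 0, ∫_0^π sin(nx) dx = (1−(−1)^n)/n.
  u² squared terms: (-1)²·∫1 dx = 1·π = π;  (-1)²·∫sin(3x)² dx = 1·π/2 = π/2.
  u² cross terms: 2·(-1)·(-1)·∫1·sin(3x) dx = 2·(2/3) = 4/3.
  So ∫_0^π u² dx = π + π/2 + 4/3 = 4/3 + 3*π/2.
  (u')² squared terms: (-3)²·∫cos(3x)² dx = 9·π/2 = 9*π/2.
  So ∫_0^π (u')² dx = 9*π/2.
||u||_{H^1}^2 = (4/3 + 3*π/2) + (9*π/2) = 4/3 + 6*π.


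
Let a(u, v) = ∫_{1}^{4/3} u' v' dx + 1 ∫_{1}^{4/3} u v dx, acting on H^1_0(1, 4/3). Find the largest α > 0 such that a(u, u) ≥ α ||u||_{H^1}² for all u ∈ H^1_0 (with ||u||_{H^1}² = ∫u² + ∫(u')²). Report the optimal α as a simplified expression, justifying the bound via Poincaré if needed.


α = 1

Coercivity of a(·,·) on H^1_0(1, 4/3) means a(u, u) ≥ α ||u||_{H^1}² for every u ∈ H^1_0.
The interval has length L = 1/3, and Poincaré/coercivity depend only on L. Here a(u, u) = ∫(u')² + (1)·∫u².
Here c = 1 ≥ 1, so a(u,u) = ∫(u')² + c∫u² ≥ ∫(u')² + ∫u² = ||u||_{H^1}², i.e. α = 1 works. No larger α is possible: a(u,u) ≥ α||u||_{H^1}² means (1−α)∫(u')² ≥ (α−c)∫u², and for the modes u_n = sin(nπ(x−x₀)/L) (x₀ the left endpoint) one has ∫u_n²/∫(u_n')² = (L/(nπ))² → 0, so a(u_n,u_n)/||u_n||_{H^1}² → 1. Hence the optimal constant is α = 1.
Therefore α = 1.


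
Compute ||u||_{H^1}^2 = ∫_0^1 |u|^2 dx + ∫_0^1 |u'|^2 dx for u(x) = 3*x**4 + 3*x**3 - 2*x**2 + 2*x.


||u||_{H^1}^2 = 27829/420

The H^1 norm (squared) on an interval (0, L) is
  ||u||_{H^1}^2 = ∫_0^L u(x)^2 dx + ∫_0^L u'(x)^2 dx.
Compute u'(x) = 12*x**3 + 9*x**2 - 4*x + 2.
Then u(x)^2 = 9*x**8 + 18*x**7 - 3*x**6 + 16*x**4 - 8*x**3 + 4*x**2 and u'(x)^2 = 144*x**6 + 216*x**5 - 15*x**4 - 24*x**3 + 52*x**2 - 16*x + 4.
Integrate each monomial from 0 to 1 using ∫_0^1 c·x^n dx = c·1^(n+1)/(n+1):
  ∫_0^1 u(x)^2 dx = ∫_0^1 (9*x^8 + 18*x^7 - 3*x^6 + 16*x^4 - 8*x^3 + 4*x^2) dx. Term by term:
    ∫_0^1 9*x^8 dx = 1;  ∫_0^1 18*x^7 dx = 9/4;  ∫_0^1 -3*x^6 dx = -3/7;
    ∫_0^1 16*x^4 dx = 16/5;  ∫_0^1 -8*x^3 dx = -2;  ∫_0^1 4*x^2 dx = 4/3.
  Sum: 1 + 9/4 − 3/7 + 16/5 − 2 + 4/3 = 2249/420.
  ∫_0^1 u'(x)^2 dx = ∫_0^1 (144*x^6 + 216*x^5 - 15*x^4 - 24*x^3 + 52*x^2 - 16*x + 4) dx. Term by term:
    ∫_0^1 144*x^6 dx = 144/7;  ∫_0^1 216*x^5 dx = 36;  ∫_0^1 -15*x^4 dx = -3;
    ∫_0^1 -24*x^3 dx = -6;  ∫_0^1 52*x^2 dx = 52/3;  ∫_0^1 -16*x dx = -8;
    ∫_0^1 4 dx = 4.
  Sum: 144/7 + 36 − 3 − 6 + 52/3 − 8 + 4 = 1279/21.
Adding: ||u||_{H^1}^2 = 2249/420 + 1279/21 = 27829/420.


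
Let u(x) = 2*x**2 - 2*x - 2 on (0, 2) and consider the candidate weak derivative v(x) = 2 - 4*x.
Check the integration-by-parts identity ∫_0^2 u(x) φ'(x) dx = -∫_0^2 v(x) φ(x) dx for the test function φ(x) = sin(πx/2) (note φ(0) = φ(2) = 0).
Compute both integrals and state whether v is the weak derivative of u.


LHS = -8/π, RHS = 8/π. No, v is not the weak derivative of u.

u(x) = 2*x**2 - 2*x - 2, classical derivative u'(x) = 4*x - 2.
φ(x) = sin(πx/2), so φ'(x) = π*cos(π*x/2)/2.
Note φ(0) = φ(2) = 0, so the boundary term u·φ vanishes.
LHS = ∫_0^2 u(x) φ'(x) dx = ∫_0^2 (π*x^2*cos(π*x/2) - π*x*cos(π*x/2) - π*cos(π*x/2)) dx. Term by term:
  ∫_0^2 -π*cos(π*x/2) dx = 0;  ∫_0^2 π*x^2*cos(π*x/2) dx = -16/π;  ∫_0^2 -π*x*cos(π*x/2) dx = 8/π.
Sum: 0 − 16/π + 8/π = -8/π.
So LHS = -8/π.
∫_0^2 v(x) φ(x) dx = ∫_0^2 (-4*x*sin(π*x/2) + 2*sin(π*x/2)) dx. Term by term:
  ∫_0^2 2*sin(π*x/2) dx = 8/π;  ∫_0^2 -4*x*sin(π*x/2) dx = -16/π.
Sum: 8/π − 16/π = -8/π.
So RHS = -∫_0^2 v(x) φ(x) dx = 8/π.
LHS − RHS = -16/π ≠ 0, so the identity fails.
(For a valid weak derivative the identity must hold for EVERY test function, in particular this one. The failure shows v is NOT the weak derivative of u.)
Correct weak derivative would be u'(x) = 4*x - 2.


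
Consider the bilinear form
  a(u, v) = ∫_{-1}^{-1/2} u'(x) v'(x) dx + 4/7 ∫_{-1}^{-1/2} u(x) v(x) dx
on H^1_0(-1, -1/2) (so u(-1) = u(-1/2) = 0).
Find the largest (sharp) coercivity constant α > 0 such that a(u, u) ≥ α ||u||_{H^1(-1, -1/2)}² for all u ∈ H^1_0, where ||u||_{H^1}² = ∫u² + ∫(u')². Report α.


α = 4*(1 + 7*π^2)/(7*(1 + 4*π^2))

Coercivity of a(·,·) on H^1_0(-1, -1/2) means a(u, u) ≥ α ||u||_{H^1}² for every u ∈ H^1_0.
The interval has length L = 1/2, and Poincaré/coercivity depend only on L. Here a(u, u) = ∫(u')² + (4/7)·∫u².
Here 0 < c = 4/7 < 1. The condition a(u,u) ≥ α||u||_{H^1}² reads (1−α)∫(u')² ≥ (α−c)∫u². Any admissible α is ≤ 1 (rapidly oscillating u have ∫u²/∫(u')² → 0), and α = 1 would force 0 ≥ (1−c)∫u², impossible since c < 1; so 1−α > 0. By the sharp Poincaré inequality on H^1_0 of an interval of length L, ∫(u')² ≥ (π/L)²∫u² with equality for the first sine mode sin(π(x−x₀)/L) (x₀ the left endpoint), so the inequality holds for all u iff (1−α)(π/L)² ≥ α − c, i.e. α ≤ ((π/L)² + c)/((π/L)² + 1) = (1 + c(L/π)²)/(1 + (L/π)²). With (π/L)² = 4*π^2 and c = 4/7, the largest admissible constant is α = ((π/L)² + c)/((π/L)² + 1).
Simplifying, α = 4*(1 + 7*π^2)/(7*(1 + 4*π^2)).


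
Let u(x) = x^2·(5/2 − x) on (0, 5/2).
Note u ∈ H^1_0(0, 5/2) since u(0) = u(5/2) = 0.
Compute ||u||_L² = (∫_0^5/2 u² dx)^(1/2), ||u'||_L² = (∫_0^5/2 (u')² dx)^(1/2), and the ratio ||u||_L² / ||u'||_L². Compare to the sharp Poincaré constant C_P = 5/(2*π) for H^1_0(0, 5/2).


||u||_L² / ||u'||_L² = 5*sqrt(14)/28 < C_P = 5/(2*π).

u(x) = x^2·(5/2 − x), so u'(x) = x*(5 - 3*x).
u(x) = x^2·(5/2 − x) vanishes at x = 0 and x = 5/2, so u ∈ H^1_0(0, 5/2). Differentiate via the product rule and integrate the resulting polynomials term by term.
  ∫_0^5/2 u² dx = ∫_0^5/2 (x^6 - 5*x^5 + 25*x^4/4) dx. Term by term:
    ∫_0^5/2 x^6 dx = 78125/896;  ∫_0^5/2 -5*x^5 dx = -78125/384;  ∫_0^5/2 25*x^4/4 dx = 15625/128.
  Sum: 78125/896 − 78125/384 + 15625/128 = 15625/2688.
  ∫_0^5/2 (u')² dx = ∫_0^5/2 (9*x^4 - 30*x^3 + 25*x^2) dx. Term by term:
    ∫_0^5/2 9*x^4 dx = 5625/32;  ∫_0^5/2 -30*x^3 dx = -9375/32;  ∫_0^5/2 25*x^2 dx = 3125/24.
  Sum: 5625/32 − 9375/32 + 3125/24 = 625/48.
∫_0^5/2 u² dx = 15625/2688, so ||u||_L² = 125*sqrt(42)/336.
∫_0^5/2 (u')² dx = 625/48, so ||u'||_L² = 25*sqrt(3)/12.
Ratio ||u||_L² / ||u'||_L² = 5*sqrt(14)/28.
Sharp Poincaré constant on H^1_0(0, 5/2) is C_P = L/π = 5/(2*π), achieved by sin(2*π/5·x).
A polynomial bump cannot attain the sharp Poincaré constant (only the first sine eigenfunction does), so the ratio is strictly less than C_P, consistent with ||u||_L² ≤ C_P ||u'||_L².


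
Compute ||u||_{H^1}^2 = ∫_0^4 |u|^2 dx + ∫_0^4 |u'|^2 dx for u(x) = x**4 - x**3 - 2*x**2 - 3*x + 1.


||u||_{H^1}^2 = 7819688/315

The H^1 norm (squared) on an interval (0, L) is
  ||u||_{H^1}^2 = ∫_0^L u(x)^2 dx + ∫_0^L u'(x)^2 dx.
Compute u'(x) = 4*x**3 - 3*x**2 - 4*x - 3.
Then u(x)^2 = x**8 - 2*x**7 - 3*x**6 - 2*x**5 + 12*x**4 + 10*x**3 + 5*x**2 - 6*x + 1 and u'(x)^2 = 16*x**6 - 24*x**5 - 23*x**4 + 34*x**2 + 24*x + 9.
Integrate each monomial from 0 to 4 using ∫_0^4 c·x^n dx = c·4^(n+1)/(n+1):
  ∫_0^4 u(x)^2 dx = ∫_0^4 (x^8 - 2*x^7 - 3*x^6 - 2*x^5 + 12*x^4 + 10*x^3 + 5*x^2 - 6*x + 1) dx. Term by term:
    ∫_0^4 x^8 dx = 262144/9;  ∫_0^4 -2*x^7 dx = -16384;  ∫_0^4 -3*x^6 dx = -49152/7;
    ∫_0^4 -2*x^5 dx = -4096/3;  ∫_0^4 12*x^4 dx = 12288/5;  ∫_0^4 10*x^3 dx = 640;
    ∫_0^4 5*x^2 dx = 320/3;  ∫_0^4 -6*x dx = -48;  ∫_0^4 1 dx = 4.
  Sum: 262144/9 − 16384 − 49152/7 − 4096/3 + 12288/5 + 640 + 320/3 − 48 + 4 = 2367644/315.
  ∫_0^4 u'(x)^2 dx = ∫_0^4 (16*x^6 - 24*x^5 - 23*x^4 + 34*x^2 + 24*x + 9) dx. Term by term:
    ∫_0^4 16*x^6 dx = 262144/7;  ∫_0^4 -24*x^5 dx = -16384;  ∫_0^4 -23*x^4 dx = -23552/5;
    ∫_0^4 34*x^2 dx = 2176/3;  ∫_0^4 24*x dx = 192;  ∫_0^4 9 dx = 36.
  Sum: 262144/7 − 16384 − 23552/5 + 2176/3 + 192 + 36 = 1817348/105.
Adding: ||u||_{H^1}^2 = 2367644/315 + 1817348/105 = 7819688/315.


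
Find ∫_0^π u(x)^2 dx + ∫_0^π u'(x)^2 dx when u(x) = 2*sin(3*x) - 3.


||u||_{H^1(0,π)}^2 = -8 + 29*π

u'(x) = 6*cos(3*x).
Expand u² and (u')² and integrate term by term on (0, π), using: for integers n ≥ 1, ∫_0^π sin²(nx) dx = ∫_0^π cos²(nx) dx = π/2; for n ≠ n', ∫_0^π sin(nx)sin(n'x) dx = ∫_0^π cos(nx)cos(n'x) dx = 0; and by product-to-sum, ∫_0^π sin(nx)cos(n'x) dx = ½∫_0^π [sin((n+n')x) + sin((n−n')x)] dx, which is 0 when n+n' is even and 2n/(n²−n'²) when n+n' is odd (it need not vanish on (0, π)). For the constant mode: ∫_0^π 1 dx = π, ∫_0^π cos(nx) dx = 0, ∫_0^π sin(nx) dx = (1−(−1)^n)/n.
  u² squared terms: (-3)²·∫1 dx = 9·π = 9*π;  (2)²·∫sin(3x)² dx = 4·π/2 = 2*π.
  u² cross terms: 2·(-3)·(2)·∫1·sin(3x) dx = -12·(2/3) = -8.
  So ∫_0^π u² dx = 9*π + 2*π − 8 = -8 + 11*π.
  (u')² squared terms: (6)²·∫cos(3x)² dx = 36·π/2 = 18*π.
  So ∫_0^π (u')² dx = 18*π.
||u||_{H^1}^2 = (-8 + 11*π) + (18*π) = -8 + 29*π.


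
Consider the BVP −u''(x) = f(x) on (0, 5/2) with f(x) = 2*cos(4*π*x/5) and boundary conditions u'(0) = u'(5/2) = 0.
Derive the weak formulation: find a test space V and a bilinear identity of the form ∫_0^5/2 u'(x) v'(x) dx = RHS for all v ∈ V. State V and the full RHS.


V = H^1(0, 5/2) (no boundary constraint on v; u is determined up to an additive constant); weak form: ∫_0^5/2 u'v' dx = ∫_0^5/2 (2*cos(4*π*x/5)) v dx for all v ∈ V.

Multiply both sides by a test function v and integrate from 0 to 5/2:
  ∫_0^5/2 −u''(x) v(x) dx = ∫_0^5/2 f(x) v(x) dx.
Integrate the LHS by parts once:
  ∫_0^5/2 −u'' v dx = −[u'(x) v(x)]_0^5/2 + ∫_0^5/2 u'(x) v'(x) dx.
Thus ∫_0^5/2 u'(x) v'(x) dx = ∫_0^5/2 f(x) v(x) dx + [u'(x) v(x)]_0^5/2.
Choose V so that boundary terms are either known or forced to vanish.
u has homogeneous Neumann: u'(0) = u'(5/2) = 0. So [u' v]_0^5/2 = 0·v(5/2) − 0·v(0) = 0 for any v; take V = H^1(0, 5/2).
Weak formulation: find u (satisfying any essential BC) such that ∫_0^5/2 u'(x) v'(x) dx = ∫_0^5/2 f v dx for all v ∈ V (homogeneous Neumann, so boundary terms vanish).
Substituting f(x) = 2*cos(4*π*x/5), the right-hand side is ∫_0^5/2 (2*cos(4*π*x/5)) v dx.
Compatibility check (pure Neumann): taking v ≡ 1 ∈ V gives 0 = ∫_0^5/2 f dx + (0) − (0), i.e. ∫_0^5/2 f dx must equal u'(0) − u'(5/2) = 0. Indeed ∫_0^5/2 (2*cos(4*π*x/5)) dx = 0, so the data are compatible. The solution is then unique only up to an additive constant (fix it e.g. by requiring ∫_0^5/2 u dx = 0).


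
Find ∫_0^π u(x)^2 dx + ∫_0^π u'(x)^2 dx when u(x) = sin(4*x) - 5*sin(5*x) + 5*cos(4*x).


||u||_{H^1(0,π)}^2 = -8500/9 + 546*π

u'(x) = -20*sin(4*x) + 4*cos(4*x) - 25*cos(5*x).
Expand u² and (u')² and integrate term by term on (0, π), using: for integers n ≥ 1, ∫_0^π sin²(nx) dx = ∫_0^π cos²(nx) dx = π/2; for n ≠ n', ∫_0^π sin(nx)sin(n'x) dx = ∫_0^π cos(nx)cos(n'x) dx = 0; and by product-to-sum, ∫_0^π sin(nx)cos(n'x) dx = ½∫_0^π [sin((n+n')x) + sin((n−n')x)] dx, which is 0 when n+n' is even and 2n/(n²−n'²) when n+n' is odd (it need not vanish on (0, π)).
  u² squared terms: (-5)²·∫sin(5x)² dx = 25·π/2 = 25*π/2;  (5)²·∫cos(4x)² dx = 25·π/2 = 25*π/2;  (1)²·∫sin(4x)² dx = 1·π/2 = π/2.
  u² cross terms: 2·(-5)·(5)·∫sin(5x)·cos(4x) dx = -50·(10/9) = -500/9;  2·(-5)·(1)·∫sin(5x)·sin(4x) dx = -10·(0) = 0;  2·(5)·(1)·∫cos(4x)·sin(4x) dx = 10·(0) = 0.
  So ∫_0^π u² dx = 25*π/2 + 25*π/2 + π/2 − 500/9 + 0 + 0 = -500/9 + 51*π/2.
  (u')² squared terms: (-25)²·∫cos(5x)² dx = 625·π/2 = 625*π/2;  (-20)²·∫sin(4x)² dx = 400·π/2 = 200*π;  (4)²·∫cos(4x)² dx = 16·π/2 = 8*π.
  (u')² cross terms: 2·(-25)·(-20)·∫cos(5x)·sin(4x) dx = 1000·(-8/9) = -8000/9;  2·(-25)·(4)·∫cos(5x)·cos(4x) dx = -200·(0) = 0;  2·(-20)·(4)·∫sin(4x)·cos(4x) dx = -160·(0) = 0.
  So ∫_0^π (u')² dx = 625*π/2 + 200*π + 8*π − 8000/9 + 0 + 0 = -8000/9 + 1041*π/2.
||u||_{H^1}^2 = (-500/9 + 51*π/2) + (-8000/9 + 1041*π/2) = -8500/9 + 546*π.


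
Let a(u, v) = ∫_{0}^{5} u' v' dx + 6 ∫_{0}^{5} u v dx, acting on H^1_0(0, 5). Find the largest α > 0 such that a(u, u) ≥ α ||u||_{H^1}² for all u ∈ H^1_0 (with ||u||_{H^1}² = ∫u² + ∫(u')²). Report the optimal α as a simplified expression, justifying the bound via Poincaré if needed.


α = 1

Coercivity of a(·,·) on H^1_0(0, 5) means a(u, u) ≥ α ||u||_{H^1}² for every u ∈ H^1_0.
The interval has length L = 5, and Poincaré/coercivity depend only on L. Here a(u, u) = ∫(u')² + (6)·∫u².
Here c = 6 ≥ 1, so a(u,u) = ∫(u')² + c∫u² ≥ ∫(u')² + ∫u² = ||u||_{H^1}², i.e. α = 1 works. No larger α is possible: a(u,u) ≥ α||u||_{H^1}² means (1−α)∫(u')² ≥ (α−c)∫u², and for the modes u_n = sin(nπ(x−x₀)/L) (x₀ the left endpoint) one has ∫u_n²/∫(u_n')² = (L/(nπ))² → 0, so a(u_n,u_n)/||u_n||_{H^1}² → 1. Hence the optimal constant is α = 1.
Therefore α = 1.


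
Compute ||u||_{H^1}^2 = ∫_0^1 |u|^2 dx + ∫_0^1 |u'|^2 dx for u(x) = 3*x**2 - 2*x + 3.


||u||_{H^1}^2 = 197/15

The H^1 norm (squared) on an interval (0, L) is
  ||u||_{H^1}^2 = ∫_0^L u(x)^2 dx + ∫_0^L u'(x)^2 dx.
Compute u'(x) = 6*x - 2.
Then u(x)^2 = 9*x**4 - 12*x**3 + 22*x**2 - 12*x + 9 and u'(x)^2 = 36*x**2 - 24*x + 4.
Integrate each monomial from 0 to 1 using ∫_0^1 c·x^n dx = c·1^(n+1)/(n+1):
  ∫_0^1 u(x)^2 dx = ∫_0^1 (9*x^4 - 12*x^3 + 22*x^2 - 12*x + 9) dx. Term by term:
    ∫_0^1 9*x^4 dx = 9/5;  ∫_0^1 -12*x^3 dx = -3;  ∫_0^1 22*x^2 dx = 22/3;
    ∫_0^1 -12*x dx = -6;  ∫_0^1 9 dx = 9.
  Sum: 9/5 − 3 + 22/3 − 6 + 9 = 137/15.
  ∫_0^1 u'(x)^2 dx = ∫_0^1 (36*x^2 - 24*x + 4) dx. Term by term:
    ∫_0^1 36*x^2 dx = 12;  ∫_0^1 -24*x dx = -12;  ∫_0^1 4 dx = 4.
  Sum: 12 − 12 + 4 = 4.
Adding: ||u||_{H^1}^2 = 137/15 + 4 = 197/15.


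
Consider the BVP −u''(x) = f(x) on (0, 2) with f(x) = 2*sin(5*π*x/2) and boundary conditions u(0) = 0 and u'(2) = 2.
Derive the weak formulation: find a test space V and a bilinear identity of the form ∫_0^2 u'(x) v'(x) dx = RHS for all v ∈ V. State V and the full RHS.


V = {v ∈ H^1(0, 2) : v(0) = 0} (test functions vanish at x = 0 where u is specified); weak form: ∫_0^2 u'v' dx = ∫_0^2 (2*sin(5*π*x/2)) v dx + 2·v(2) for all v ∈ V.

Multiply both sides by a test function v and integrate from 0 to 2:
  ∫_0^2 −u''(x) v(x) dx = ∫_0^2 f(x) v(x) dx.
Integrate the LHS by parts once:
  ∫_0^2 −u'' v dx = −[u'(x) v(x)]_0^2 + ∫_0^2 u'(x) v'(x) dx.
Thus ∫_0^2 u'(x) v'(x) dx = ∫_0^2 f(x) v(x) dx + [u'(x) v(x)]_0^2.
Choose V so that boundary terms are either known or forced to vanish.
Mixed BC: u(0) = 0 (Dirichlet) and u'(2) = 2 (Neumann). Define V = {v ∈ H^1(0, 2) : v(0) = 0}. Then [u' v]_0^2 = u'(2)·v(2) − u'(0)·0 = 2·v(2).
Weak formulation: find u (satisfying any essential BC) such that ∫_0^2 u'(x) v'(x) dx = ∫_0^2 f v dx + 2·v(2) for all v ∈ V (Dirichlet at 0 absorbed into V; Neumann datum at x = 2 contributes the boundary term).
Substituting f(x) = 2*sin(5*π*x/2), the right-hand side is ∫_0^2 (2*sin(5*π*x/2)) v dx + 2·v(2).


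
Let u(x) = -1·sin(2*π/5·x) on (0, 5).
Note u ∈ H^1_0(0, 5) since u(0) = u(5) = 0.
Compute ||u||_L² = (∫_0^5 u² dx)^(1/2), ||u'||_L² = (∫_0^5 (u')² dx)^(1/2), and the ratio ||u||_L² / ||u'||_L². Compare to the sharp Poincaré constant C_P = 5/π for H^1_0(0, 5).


||u||_L² / ||u'||_L² = 5/(2*π) < C_P = 5/π.

u(x) = -1·sin(2*π/5·x), so u'(x) = -2*π*cos(2*π*x/5)/5.
Writing u(x) = A·sin(kπx/L) with A = -1 and k = 2, use ∫_0^L sin²(kπx/L) dx = L/2 and ∫_0^L cos²(kπx/L) dx = L/2.
u² = 1·sin²(2*π/5·x) and (u')² = 4*π^2/25·cos²(2*π/5·x), and each of sin², cos² integrates to L/2 = 5/2 over (0, 5).
∫_0^5 u² dx = 5/2, so ||u||_L² = sqrt(10)/2.
∫_0^5 (u')² dx = 2*π^2/5, so ||u'||_L² = sqrt(10)*π/5.
Ratio ||u||_L² / ||u'||_L² = 5/(2*π).
Sharp Poincaré constant on H^1_0(0, 5) is C_P = L/π = 5/π, achieved by sin(π/5·x).
This is the k = 2 harmonic; the ratio L/(kπ) is strictly less than C_P = L/π, consistent with the sharp inequality ||u||_L² ≤ C_P ||u'||_L².


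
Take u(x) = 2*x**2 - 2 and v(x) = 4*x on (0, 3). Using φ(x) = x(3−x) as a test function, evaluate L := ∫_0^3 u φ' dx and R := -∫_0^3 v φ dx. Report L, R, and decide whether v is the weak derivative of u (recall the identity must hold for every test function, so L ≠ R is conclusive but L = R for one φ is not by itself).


LHS = -27, RHS = -27. Yes, v = u' weakly.

u(x) = 2*x**2 - 2, classical derivative u'(x) = 4*x.
φ(x) = x(3−x), so φ'(x) = 3 - 2*x.
Note φ(0) = φ(3) = 0, so the boundary term u·φ vanishes.
LHS = ∫_0^3 u(x) φ'(x) dx = ∫_0^3 (-4*x^3 + 6*x^2 + 4*x - 6) dx. Term by term:
  ∫_0^3 -4*x^3 dx = -81;  ∫_0^3 6*x^2 dx = 54;  ∫_0^3 4*x dx = 18;
  ∫_0^3 -6 dx = -18.
Sum: -81 + 54 + 18 − 18 = -27.
So LHS = -27.
∫_0^3 v(x) φ(x) dx = ∫_0^3 (-4*x^3 + 12*x^2) dx. Term by term:
  ∫_0^3 -4*x^3 dx = -81;  ∫_0^3 12*x^2 dx = 108.
Sum: -81 + 108 = 27.
So RHS = -∫_0^3 v(x) φ(x) dx = -27.
LHS = RHS, so the identity holds for this test φ.
Moreover u is smooth here and v(x) = u'(x) = 4*x pointwise, so the identity holds for every test function. Hence v is the weak derivative of u.


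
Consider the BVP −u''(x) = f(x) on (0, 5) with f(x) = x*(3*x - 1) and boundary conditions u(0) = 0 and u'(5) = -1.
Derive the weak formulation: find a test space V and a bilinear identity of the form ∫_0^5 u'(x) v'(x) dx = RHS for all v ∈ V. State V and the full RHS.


V = {v ∈ H^1(0, 5) : v(0) = 0} (test functions vanish at x = 0 where u is specified); weak form: ∫_0^5 u'v' dx = ∫_0^5 (x*(3*x - 1)) v dx − v(5) for all v ∈ V.

Multiply both sides by a test function v and integrate from 0 to 5:
  ∫_0^5 −u''(x) v(x) dx = ∫_0^5 f(x) v(x) dx.
Integrate the LHS by parts once:
  ∫_0^5 −u'' v dx = −[u'(x) v(x)]_0^5 + ∫_0^5 u'(x) v'(x) dx.
Thus ∫_0^5 u'(x) v'(x) dx = ∫_0^5 f(x) v(x) dx + [u'(x) v(x)]_0^5.
Choose V so that boundary terms are either known or forced to vanish.
Mixed BC: u(0) = 0 (Dirichlet) and u'(5) = -1 (Neumann). Define V = {v ∈ H^1(0, 5) : v(0) = 0}. Then [u' v]_0^5 = u'(5)·v(5) − u'(0)·0 = − v(5).
Weak formulation: find u (satisfying any essential BC) such that ∫_0^5 u'(x) v'(x) dx = ∫_0^5 f v dx − v(5) for all v ∈ V (Dirichlet at 0 absorbed into V; Neumann datum at x = 5 contributes the boundary term).
Substituting f(x) = x*(3*x - 1), the right-hand side is ∫_0^5 (x*(3*x - 1)) v dx − v(5).


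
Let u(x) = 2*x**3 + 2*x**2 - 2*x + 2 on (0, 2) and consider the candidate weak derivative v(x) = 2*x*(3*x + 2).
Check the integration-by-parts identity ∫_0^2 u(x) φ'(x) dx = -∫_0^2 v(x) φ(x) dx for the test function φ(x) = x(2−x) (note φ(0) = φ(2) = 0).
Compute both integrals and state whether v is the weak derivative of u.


LHS = -184/15, RHS = -224/15. No, v is not the weak derivative of u.

u(x) = 2*x**3 + 2*x**2 - 2*x + 2, classical derivative u'(x) = 6*x**2 + 4*x - 2.
φ(x) = x(2−x), so φ'(x) = 2 - 2*x.
Note φ(0) = φ(2) = 0, so the boundary term u·φ vanishes.
LHS = ∫_0^2 u(x) φ'(x) dx = ∫_0^2 (-4*x^4 + 8*x^2 - 8*x + 4) dx. Term by term:
  ∫_0^2 -4*x^4 dx = -128/5;  ∫_0^2 8*x^2 dx = 64/3;  ∫_0^2 -8*x dx = -16;
  ∫_0^2 4 dx = 8.
Sum: -128/5 + 64/3 − 16 + 8 = -184/15.
So LHS = -184/15.
∫_0^2 v(x) φ(x) dx = ∫_0^2 (-6*x^4 + 8*x^3 + 8*x^2) dx. Term by term:
  ∫_0^2 -6*x^4 dx = -192/5;  ∫_0^2 8*x^3 dx = 32;  ∫_0^2 8*x^2 dx = 64/3.
Sum: -192/5 + 32 + 64/3 = 224/15.
So RHS = -∫_0^2 v(x) φ(x) dx = -224/15.
LHS − RHS = 8/3 ≠ 0, so the identity fails.
(For a valid weak derivative the identity must hold for EVERY test function, in particular this one. The failure shows v is NOT the weak derivative of u.)
Correct weak derivative would be u'(x) = 6*x**2 + 4*x - 2.


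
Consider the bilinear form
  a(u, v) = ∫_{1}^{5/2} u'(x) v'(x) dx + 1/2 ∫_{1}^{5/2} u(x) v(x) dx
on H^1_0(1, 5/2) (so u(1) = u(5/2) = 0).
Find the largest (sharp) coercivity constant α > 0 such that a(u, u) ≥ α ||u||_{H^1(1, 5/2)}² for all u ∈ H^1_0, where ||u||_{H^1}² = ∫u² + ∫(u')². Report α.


α = (9 + 8*π^2)/(2*(9 + 4*π^2))

Coercivity of a(·,·) on H^1_0(1, 5/2) means a(u, u) ≥ α ||u||_{H^1}² for every u ∈ H^1_0.
The interval has length L = 3/2, and Poincaré/coercivity depend only on L. Here a(u, u) = ∫(u')² + (1/2)·∫u².
Here 0 < c = 1/2 < 1. The condition a(u,u) ≥ α||u||_{H^1}² reads (1−α)∫(u')² ≥ (α−c)∫u². Any admissible α is ≤ 1 (rapidly oscillating u have ∫u²/∫(u')² → 0), and α = 1 would force 0 ≥ (1−c)∫u², impossible since c < 1; so 1−α > 0. By the sharp Poincaré inequality on H^1_0 of an interval of length L, ∫(u')² ≥ (π/L)²∫u² with equality for the first sine mode sin(π(x−x₀)/L) (x₀ the left endpoint), so the inequality holds for all u iff (1−α)(π/L)² ≥ α − c, i.e. α ≤ ((π/L)² + c)/((π/L)² + 1) = (1 + c(L/π)²)/(1 + (L/π)²). With (π/L)² = 4*π^2/9 and c = 1/2, the largest admissible constant is α = ((π/L)² + c)/((π/L)² + 1).
Simplifying, α = (9 + 8*π^2)/(2*(9 + 4*π^2)).


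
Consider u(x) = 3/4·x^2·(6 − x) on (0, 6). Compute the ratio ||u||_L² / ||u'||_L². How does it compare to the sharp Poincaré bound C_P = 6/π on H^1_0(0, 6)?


||u||_L² / ||u'||_L² = 3*sqrt(14)/7 < C_P = 6/π.

u(x) = 3/4·x^2·(6 − x), so u'(x) = 9*x*(4 - x)/4.
u(x) = 3/4·x^2·(6 − x) vanishes at x = 0 and x = 6, so u ∈ H^1_0(0, 6). Differentiate via the product rule and integrate the resulting polynomials term by term.
  ∫_0^6 u² dx = ∫_0^6 (9*x^6/16 - 27*x^5/4 + 81*x^4/4) dx. Term by term:
    ∫_0^6 9*x^6/16 dx = 157464/7;  ∫_0^6 -27*x^5/4 dx = -52488;  ∫_0^6 81*x^4/4 dx = 157464/5.
  Sum: 157464/7 − 52488 + 157464/5 = 52488/35.
  ∫_0^6 (u')² dx = ∫_0^6 (81*x^4/16 - 81*x^3/2 + 81*x^2) dx. Term by term:
    ∫_0^6 81*x^4/16 dx = 39366/5;  ∫_0^6 -81*x^3/2 dx = -13122;  ∫_0^6 81*x^2 dx = 5832.
  Sum: 39366/5 − 13122 + 5832 = 2916/5.
∫_0^6 u² dx = 52488/35, so ||u||_L² = 162*sqrt(70)/35.
∫_0^6 (u')² dx = 2916/5, so ||u'||_L² = 54*sqrt(5)/5.
Ratio ||u||_L² / ||u'||_L² = 3*sqrt(14)/7.
Sharp Poincaré constant on H^1_0(0, 6) is C_P = L/π = 6/π, achieved by sin(π/6·x).
A polynomial bump cannot attain the sharp Poincaré constant (only the first sine eigenfunction does), so the ratio is strictly less than C_P, consistent with ||u||_L² ≤ C_P ||u'||_L².


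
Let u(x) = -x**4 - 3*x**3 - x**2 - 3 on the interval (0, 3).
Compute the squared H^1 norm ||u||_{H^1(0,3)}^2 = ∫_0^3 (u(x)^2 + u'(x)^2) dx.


||u||_{H^1}^2 = 4379931/140

The H^1 norm (squared) on an interval (0, L) is
  ||u||_{H^1}^2 = ∫_0^L u(x)^2 dx + ∫_0^L u'(x)^2 dx.
Compute u'(x) = -4*x**3 - 9*x**2 - 2*x.
Then u(x)^2 = x**8 + 6*x**7 + 11*x**6 + 6*x**5 + 7*x**4 + 18*x**3 + 6*x**2 + 9 and u'(x)^2 = 16*x**6 + 72*x**5 + 97*x**4 + 36*x**3 + 4*x**2.
Integrate each monomial from 0 to 3 using ∫_0^3 c·x^n dx = c·3^(n+1)/(n+1):
  ∫_0^3 u(x)^2 dx = ∫_0^3 (x^8 + 6*x^7 + 11*x^6 + 6*x^5 + 7*x^4 + 18*x^3 + 6*x^2 + 9) dx. Term by term:
    ∫_0^3 x^8 dx = 2187;  ∫_0^3 6*x^7 dx = 19683/4;  ∫_0^3 11*x^6 dx = 24057/7;
    ∫_0^3 6*x^5 dx = 729;  ∫_0^3 7*x^4 dx = 1701/5;  ∫_0^3 18*x^3 dx = 729/2;
    ∫_0^3 6*x^2 dx = 54;  ∫_0^3 9 dx = 27.
  Sum: 2187 + 19683/4 + 24057/7 + 729 + 1701/5 + 729/2 + 54 + 27 = 1688283/140.
  ∫_0^3 u'(x)^2 dx = ∫_0^3 (16*x^6 + 72*x^5 + 97*x^4 + 36*x^3 + 4*x^2) dx. Term by term:
    ∫_0^3 16*x^6 dx = 34992/7;  ∫_0^3 72*x^5 dx = 8748;  ∫_0^3 97*x^4 dx = 23571/5;
    ∫_0^3 36*x^3 dx = 729;  ∫_0^3 4*x^2 dx = 36.
  Sum: 34992/7 + 8748 + 23571/5 + 729 + 36 = 672912/35.
Adding: ||u||_{H^1}^2 = 1688283/140 + 672912/35 = 4379931/140.


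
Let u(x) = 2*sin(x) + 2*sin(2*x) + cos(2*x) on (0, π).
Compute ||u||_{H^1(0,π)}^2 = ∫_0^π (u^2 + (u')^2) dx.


||u||_{H^1(0,π)}^2 = -40/3 + 33*π/2

u'(x) = -2*sin(2*x) + 2*cos(x) + 4*cos(2*x).
Expand u² and (u')² and integrate term by term on (0, π), using: for integers n ≥ 1, ∫_0^π sin²(nx) dx = ∫_0^π cos²(nx) dx = π/2; for n ≠ n', ∫_0^π sin(nx)sin(n'x) dx = ∫_0^π cos(nx)cos(n'x) dx = 0; and by product-to-sum, ∫_0^π sin(nx)cos(n'x) dx = ½∫_0^π [sin((n+n')x) + sin((n−n')x)] dx, which is 0 when n+n' is even and 2n/(n²−n'²) when n+n' is odd (it need not vanish on (0, π)).
  u² squared terms: (2)²·∫sin(x)² dx = 4·π/2 = 2*π;  (2)²·∫sin(2x)² dx = 4·π/2 = 2*π;  (1)²·∫cos(2x)² dx = 1·π/2 = π/2.
  u² cross terms: 2·(2)·(2)·∫sin(x)·sin(2x) dx = 8·(0) = 0;  2·(2)·(1)·∫sin(x)·cos(2x) dx = 4·(-2/3) = -8/3;  2·(2)·(1)·∫sin(2x)·cos(2x) dx = 4·(0) = 0.
  So ∫_0^π u² dx = 2*π + 2*π + π/2 + 0 − 8/3 + 0 = -8/3 + 9*π/2.
  (u')² squared terms: (-2)²·∫sin(2x)² dx = 4·π/2 = 2*π;  (2)²·∫cos(x)² dx = 4·π/2 = 2*π;  (4)²·∫cos(2x)² dx = 16·π/2 = 8*π.
  (u')² cross terms: 2·(-2)·(2)·∫sin(2x)·cos(x) dx = -8·(4/3) = -32/3;  2·(-2)·(4)·∫sin(2x)·cos(2x) dx = -16·(0) = 0;  2·(2)·(4)·∫cos(x)·cos(2x) dx = 16·(0) = 0.
  So ∫_0^π (u')² dx = 2*π + 2*π + 8*π − 32/3 + 0 + 0 = -32/3 + 12*π.
||u||_{H^1}^2 = (-8/3 + 9*π/2) + (-32/3 + 12*π) = -40/3 + 33*π/2.


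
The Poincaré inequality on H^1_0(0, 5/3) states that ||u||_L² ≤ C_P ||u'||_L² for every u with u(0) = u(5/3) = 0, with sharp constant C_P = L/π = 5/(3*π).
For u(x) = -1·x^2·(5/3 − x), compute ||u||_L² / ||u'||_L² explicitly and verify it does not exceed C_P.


||u||_L² / ||u'||_L² = 5*sqrt(14)/42 < C_P = 5/(3*π).

u(x) = -1·x^2·(5/3 − x), so u'(x) = x*(9*x - 10)/3.
u(x) = -1·x^2·(5/3 − x) vanishes at x = 0 and x = 5/3, so u ∈ H^1_0(0, 5/3). Differentiate via the product rule and integrate the resulting polynomials term by term.
  ∫_0^5/3 u² dx = ∫_0^5/3 (x^6 - 10*x^5/3 + 25*x^4/9) dx. Term by term:
    ∫_0^5/3 x^6 dx = 78125/15309;  ∫_0^5/3 -10*x^5/3 dx = -78125/6561;  ∫_0^5/3 25*x^4/9 dx = 15625/2187.
  Sum: 78125/15309 − 78125/6561 + 15625/2187 = 15625/45927.
  ∫_0^5/3 (u')² dx = ∫_0^5/3 (9*x^4 - 20*x^3 + 100*x^2/9) dx. Term by term:
    ∫_0^5/3 9*x^4 dx = 625/27;  ∫_0^5/3 -20*x^3 dx = -3125/81;  ∫_0^5/3 100*x^2/9 dx = 12500/729.
  Sum: 625/27 − 3125/81 + 12500/729 = 1250/729.
∫_0^5/3 u² dx = 15625/45927, so ||u||_L² = 125*sqrt(7)/567.
∫_0^5/3 (u')² dx = 1250/729, so ||u'||_L² = 25*sqrt(2)/27.
Ratio ||u||_L² / ||u'||_L² = 5*sqrt(14)/42.
Sharp Poincaré constant on H^1_0(0, 5/3) is C_P = L/π = 5/(3*π), achieved by sin(3*π/5·x).
A polynomial bump cannot attain the sharp Poincaré constant (only the first sine eigenfunction does), so the ratio is strictly less than C_P, consistent with ||u||_L² ≤ C_P ||u'||_L².


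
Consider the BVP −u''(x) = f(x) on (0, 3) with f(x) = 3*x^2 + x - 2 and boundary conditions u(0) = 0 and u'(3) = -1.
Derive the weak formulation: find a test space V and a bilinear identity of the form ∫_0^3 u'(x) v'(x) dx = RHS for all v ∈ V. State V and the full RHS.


V = {v ∈ H^1(0, 3) : v(0) = 0} (test functions vanish at x = 0 where u is specified); weak form: ∫_0^3 u'v' dx = ∫_0^3 (3*x^2 + x - 2) v dx − v(3) for all v ∈ V.

Multiply both sides by a test function v and integrate from 0 to 3:
  ∫_0^3 −u''(x) v(x) dx = ∫_0^3 f(x) v(x) dx.
Integrate the LHS by parts once:
  ∫_0^3 −u'' v dx = −[u'(x) v(x)]_0^3 + ∫_0^3 u'(x) v'(x) dx.
Thus ∫_0^3 u'(x) v'(x) dx = ∫_0^3 f(x) v(x) dx + [u'(x) v(x)]_0^3.
Choose V so that boundary terms are either known or forced to vanish.
Mixed BC: u(0) = 0 (Dirichlet) and u'(3) = -1 (Neumann). Define V = {v ∈ H^1(0, 3) : v(0) = 0}. Then [u' v]_0^3 = u'(3)·v(3) − u'(0)·0 = − v(3).
Weak formulation: find u (satisfying any essential BC) such that ∫_0^3 u'(x) v'(x) dx = ∫_0^3 f v dx − v(3) for all v ∈ V (Dirichlet at 0 absorbed into V; Neumann datum at x = 3 contributes the boundary term).
Substituting f(x) = 3*x^2 + x - 2, the right-hand side is ∫_0^3 (3*x^2 + x - 2) v dx − v(3).


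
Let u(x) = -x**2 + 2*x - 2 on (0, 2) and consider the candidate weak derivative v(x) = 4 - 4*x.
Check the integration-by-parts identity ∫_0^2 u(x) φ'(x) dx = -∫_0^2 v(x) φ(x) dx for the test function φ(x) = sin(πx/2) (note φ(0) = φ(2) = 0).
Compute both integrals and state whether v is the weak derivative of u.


LHS = 0, RHS = 0. No, v is not the weak derivative of u.

u(x) = -x**2 + 2*x - 2, classical derivative u'(x) = 2 - 2*x.
φ(x) = sin(πx/2), so φ'(x) = π*cos(π*x/2)/2.
Note φ(0) = φ(2) = 0, so the boundary term u·φ vanishes.
LHS = ∫_0^2 u(x) φ'(x) dx = ∫_0^2 (-π*x^2*cos(π*x/2)/2 + π*x*cos(π*x/2) - π*cos(π*x/2)) dx. Term by term:
  ∫_0^2 -π*cos(π*x/2) dx = 0;  ∫_0^2 π*x*cos(π*x/2) dx = -8/π;  ∫_0^2 -π*x^2*cos(π*x/2)/2 dx = 8/π.
Sum: 0 − 8/π + 8/π = 0.
So LHS = 0.
∫_0^2 v(x) φ(x) dx = ∫_0^2 (-4*x*sin(π*x/2) + 4*sin(π*x/2)) dx. Term by term:
  ∫_0^2 4*sin(π*x/2) dx = 16/π;  ∫_0^2 -4*x*sin(π*x/2) dx = -16/π.
Sum: 16/π − 16/π = 0.
So RHS = -∫_0^2 v(x) φ(x) dx = 0.
LHS = RHS, so the identity holds for this particular φ. But this is necessary, not sufficient: a weak derivative must satisfy the identity for EVERY test function in C_c^∞(0, 2).
Here u is smooth, so its weak derivative equals its classical derivative u'(x) = 2 - 2*x. Since v(x) = 4 - 4*x ≠ u'(x), v is NOT the weak derivative of u — the agreement for this single φ is a coincidence (the difference v − u' happens to be L²-orthogonal to this φ).


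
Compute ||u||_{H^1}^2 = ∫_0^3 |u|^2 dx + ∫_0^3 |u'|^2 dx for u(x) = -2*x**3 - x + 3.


||u||_{H^1}^2 = 21495/7

The H^1 norm (squared) on an interval (0, L) is
  ||u||_{H^1}^2 = ∫_0^L u(x)^2 dx + ∫_0^L u'(x)^2 dx.
Compute u'(x) = -6*x**2 - 1.
Then u(x)^2 = 4*x**6 + 4*x**4 - 12*x**3 + x**2 - 6*x + 9 and u'(x)^2 = 36*x**4 + 12*x**2 + 1.
Integrate each monomial from 0 to 3 using ∫_0^3 c·x^n dx = c·3^(n+1)/(n+1):
  ∫_0^3 u(x)^2 dx = ∫_0^3 (4*x^6 + 4*x^4 - 12*x^3 + x^2 - 6*x + 9) dx. Term by term:
    ∫_0^3 4*x^6 dx = 8748/7;  ∫_0^3 4*x^4 dx = 972/5;  ∫_0^3 -12*x^3 dx = -243;
    ∫_0^3 x^2 dx = 9;  ∫_0^3 -6*x dx = -27;  ∫_0^3 9 dx = 27.
  Sum: 8748/7 + 972/5 − 243 + 9 − 27 + 27 = 42354/35.
  ∫_0^3 u'(x)^2 dx = ∫_0^3 (36*x^4 + 12*x^2 + 1) dx. Term by term:
    ∫_0^3 36*x^4 dx = 8748/5;  ∫_0^3 12*x^2 dx = 108;  ∫_0^3 1 dx = 3.
  Sum: 8748/5 + 108 + 3 = 9303/5.
Adding: ||u||_{H^1}^2 = 42354/35 + 9303/5 = 21495/7.
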